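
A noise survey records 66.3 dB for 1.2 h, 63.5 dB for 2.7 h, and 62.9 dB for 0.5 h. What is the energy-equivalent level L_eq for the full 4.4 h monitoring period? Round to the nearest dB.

64 dB

Weight each interval's intensity by its duration and average over T = 4.4 h:
Σ tᵢ·10^(Lᵢ/10) = 1.2·10^(66.3/10) + 2.7·10^(63.5/10) + 0.5·10^(62.9/10) = 1.214e+07.
L_eq = 10·log₁₀(1.214e+07/4.4) = 64.41 dB.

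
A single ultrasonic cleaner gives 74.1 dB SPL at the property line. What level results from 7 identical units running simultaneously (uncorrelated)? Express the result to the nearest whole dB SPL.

83 dB SPL

L_total = L₁ + 10·log₁₀ N for N identical incoherent sources.
L_total = 74.1 + 10·log₁₀(7) = 74.1 + 8.451 = 82.55 dB SPL.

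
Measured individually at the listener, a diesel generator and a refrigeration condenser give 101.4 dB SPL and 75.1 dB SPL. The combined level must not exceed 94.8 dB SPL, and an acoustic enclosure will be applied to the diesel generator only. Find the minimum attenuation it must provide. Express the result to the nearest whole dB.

Fixed contribution from the other source: Σ 10^(L/10) = 10^(75.1/10) = 3.236e+07 (75.10 dB SPL).
The limit corresponds to 10^(94.8/10) = 3.020e+09; subtracting the fixed part leaves 2.988e+09 for the diesel generator, i.e. 94.75 dB SPL.
So the diesel generator must be reduced from 101.4 to 94.75 dB SPL: IL = 6.65 dB.

7 dB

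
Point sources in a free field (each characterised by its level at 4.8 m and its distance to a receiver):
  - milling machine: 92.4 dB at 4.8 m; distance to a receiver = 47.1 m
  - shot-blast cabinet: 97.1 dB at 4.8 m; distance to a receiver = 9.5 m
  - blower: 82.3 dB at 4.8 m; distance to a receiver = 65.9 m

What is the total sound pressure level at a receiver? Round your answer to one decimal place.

First find each source's level at the receiver (point-source: −20·log₁₀(r/r_ref)), then combine on an intensity basis.
milling machine: 92.4 − 20·log₁₀(47.1/4.8) = 92.4 − 19.84 = 72.56 dB.
shot-blast cabinet: 97.1 − 20·log₁₀(9.5/4.8) = 97.1 − 5.93 = 91.17 dB.
blower: 82.3 − 20·log₁₀(65.9/4.8) = 82.3 − 22.75 = 59.55 dB.
Σ 10^(L/10) = 1.328e+09 → L_total = 10·log₁₀(1.328e+09) = 91.23 dB.

91.2 dB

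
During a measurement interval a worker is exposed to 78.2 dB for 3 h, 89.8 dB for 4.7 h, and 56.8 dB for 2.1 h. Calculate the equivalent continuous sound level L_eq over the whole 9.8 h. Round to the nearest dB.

The energy average is taken in the linear domain: L_eq = 10·log₁₀[(Σ tᵢ·10^(Lᵢ/10))/T], T = 9.8 h.
Σ tᵢ·10^(Lᵢ/10) = 3·10^(78.2/10) + 4.7·10^(89.8/10) + 2.1·10^(56.8/10) = 4.688e+09.
L_eq = 10·log₁₀(4.688e+09/9.8) = 86.80 dB.

87 dB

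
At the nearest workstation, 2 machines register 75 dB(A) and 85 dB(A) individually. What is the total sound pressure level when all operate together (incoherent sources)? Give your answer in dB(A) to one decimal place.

Incoherent sources combine by intensity addition: L_total = 10·log₁₀(Σ 10^(L_i/10)).
Σ 10^(L/10) = 10^(75/10) + 10^(85/10) = 3.479e+08.
L_total = 10·log₁₀(3.479e+08) = 85.41 dB(A).

85.4 dB(A)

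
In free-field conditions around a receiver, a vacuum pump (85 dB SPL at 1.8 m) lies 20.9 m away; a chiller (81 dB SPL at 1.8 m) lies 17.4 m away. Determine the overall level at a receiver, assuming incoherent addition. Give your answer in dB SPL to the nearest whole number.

Propagate each source to the receiver with L = L_ref − 20·log₁₀(r/r_ref), then add intensities.
vacuum pump: 85 − 20·log₁₀(20.9/1.8) = 85 − 21.30 = 63.70 dB SPL.
chiller: 81 − 20·log₁₀(17.4/1.8) = 81 − 19.71 = 61.29 dB SPL.
Σ 10^(L/10) = 3.693e+06 → L_total = 10·log₁₀(3.693e+06) = 65.67 dB SPL.

66 dB SPL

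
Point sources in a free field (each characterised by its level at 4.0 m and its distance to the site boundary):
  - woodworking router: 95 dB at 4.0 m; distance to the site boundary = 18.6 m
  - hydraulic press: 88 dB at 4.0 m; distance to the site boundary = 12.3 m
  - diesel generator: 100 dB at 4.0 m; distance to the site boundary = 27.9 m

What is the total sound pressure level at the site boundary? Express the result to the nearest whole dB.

First find each source's level at the receiver (point-source: −20·log₁₀(r/r_ref)), then combine on an intensity basis.
woodworking router: 95 − 20·log₁₀(18.6/4.0) = 95 − 13.35 = 81.65 dB.
hydraulic press: 88 − 20·log₁₀(12.3/4.0) = 88 − 9.76 = 78.24 dB.
diesel generator: 100 − 20·log₁₀(27.9/4.0) = 100 − 16.87 = 83.13 dB.
Σ 10^(L/10) = 4.185e+08 → L_total = 10·log₁₀(4.185e+08) = 86.22 dB.

86 dB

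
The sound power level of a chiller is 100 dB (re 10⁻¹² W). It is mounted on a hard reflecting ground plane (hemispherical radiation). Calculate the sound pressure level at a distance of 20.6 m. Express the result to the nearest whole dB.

The power spreads over a hemisphere of area 2π·r², so L_p = L_w − 10·log₁₀(2π·r²).
2π·r² = 2666 m², 10·log₁₀ of that is 34.259 dB.
L_p = 100 − 34.259 = 65.74 dB.

66 dB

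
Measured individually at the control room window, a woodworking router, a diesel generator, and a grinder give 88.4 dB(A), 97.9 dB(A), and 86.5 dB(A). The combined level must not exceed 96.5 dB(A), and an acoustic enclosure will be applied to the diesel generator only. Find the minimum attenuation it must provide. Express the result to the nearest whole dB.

3 dB

Everything except the diesel generator sums to 10^(88.4/10) + 10^(86.5/10) = 1.139e+09 in linear terms, 90.56 dB(A).
The limit corresponds to 10^(96.5/10) = 4.467e+09; subtracting the fixed part leaves 3.328e+09 for the diesel generator, i.e. 95.22 dB(A).
Required insertion loss = 97.9 − 95.22 = 2.68 dB.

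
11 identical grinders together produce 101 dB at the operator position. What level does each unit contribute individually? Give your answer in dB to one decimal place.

90.6 dB

For N identical incoherent sources L_total = L₁ + 10·log₁₀ N, so L₁ = 101 − 10·log₁₀(11) = 101 − 10.414.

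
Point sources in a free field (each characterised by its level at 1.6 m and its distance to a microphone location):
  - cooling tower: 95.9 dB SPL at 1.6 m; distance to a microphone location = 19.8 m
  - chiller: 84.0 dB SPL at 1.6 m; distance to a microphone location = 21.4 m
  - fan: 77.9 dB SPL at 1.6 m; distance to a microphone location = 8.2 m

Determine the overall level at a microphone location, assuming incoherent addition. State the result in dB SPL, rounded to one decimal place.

Apply inverse-square spreading to bring every level to the receiver, then sum 10^(L/10).
cooling tower: 95.9 − 20·log₁₀(19.8/1.6) = 95.9 − 21.85 = 74.05 dB SPL.
chiller: 84.0 − 20·log₁₀(21.4/1.6) = 84.0 − 22.53 = 61.47 dB SPL.
fan: 77.9 − 20·log₁₀(8.2/1.6) = 77.9 − 14.19 = 63.71 dB SPL.
Σ 10^(L/10) = 2.916e+07 → L_total = 10·log₁₀(2.916e+07) = 74.65 dB SPL.

74.6 dB SPL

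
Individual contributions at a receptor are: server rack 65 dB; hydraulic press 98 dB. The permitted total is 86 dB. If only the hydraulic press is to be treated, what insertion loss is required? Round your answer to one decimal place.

12.0 dB

Everything except the hydraulic press sums to 10^(65/10) = 3.162e+06 in linear terms, 65.00 dB.
To meet 86 dB overall, the treated hydraulic press may contribute at most 10^(86/10) − 3.162e+06 = 3.949e+08, i.e. 85.97 dB.
Required insertion loss = 98 − 85.97 = 12.03 dB.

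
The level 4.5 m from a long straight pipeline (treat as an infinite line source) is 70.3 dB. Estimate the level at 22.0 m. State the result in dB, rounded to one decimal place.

63.4 dB

For a line source, L₂ = L₁ − 10·log₁₀(r₂/r₁).
L₂ = 70.3 − 10·log₁₀(22.0/4.5) = 70.3 − 6.892 = 63.41 dB.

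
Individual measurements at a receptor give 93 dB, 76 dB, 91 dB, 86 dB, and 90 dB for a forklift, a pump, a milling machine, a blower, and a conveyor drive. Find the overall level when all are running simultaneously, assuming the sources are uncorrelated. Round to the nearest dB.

For uncorrelated sources the intensities add, so convert each level to linear form, sum, and take 10·log₁₀ of the total.
Σ 10^(L/10) = 10^(93/10) + 10^(76/10) + 10^(91/10) + 10^(86/10) + 10^(90/10) = 4.692e+09.
L_total = 10·log₁₀(4.692e+09) = 96.71 dB.

97 dB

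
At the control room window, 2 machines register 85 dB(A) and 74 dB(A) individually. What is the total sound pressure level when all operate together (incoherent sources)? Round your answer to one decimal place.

85.3 dB(A)

For uncorrelated sources the intensities add, so convert each level to linear form, sum, and take 10·log₁₀ of the total.
Σ 10^(L/10) = 10^(85/10) + 10^(74/10) = 3.413e+08.
L_total = 10·log₁₀(3.413e+08) = 85.33 dB(A).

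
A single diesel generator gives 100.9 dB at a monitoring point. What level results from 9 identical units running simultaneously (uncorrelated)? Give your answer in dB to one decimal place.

With 9 equal, uncorrelated contributions the intensity is 9× that of one unit, giving a rise of 10·log₁₀ 9.
L_total = 100.9 + 10·log₁₀(9) = 100.9 + 9.542 = 110.44 dB.

110.4 dB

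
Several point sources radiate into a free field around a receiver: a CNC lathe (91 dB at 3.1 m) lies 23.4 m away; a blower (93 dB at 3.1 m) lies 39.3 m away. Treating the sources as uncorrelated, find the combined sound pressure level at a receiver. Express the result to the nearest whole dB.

Propagate each source to the receiver with L = L_ref − 20·log₁₀(r/r_ref), then add intensities.
CNC lathe: 91 − 20·log₁₀(23.4/3.1) = 91 − 17.56 = 73.44 dB.
blower: 93 − 20·log₁₀(39.3/3.1) = 93 − 22.06 = 70.94 dB.
Σ 10^(L/10) = 3.451e+07 → L_total = 10·log₁₀(3.451e+07) = 75.38 dB.

75 dB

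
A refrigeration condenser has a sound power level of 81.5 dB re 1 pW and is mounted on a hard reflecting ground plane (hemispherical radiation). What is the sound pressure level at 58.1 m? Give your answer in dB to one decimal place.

38.2 dB

L_p = L_w − 10·log₁₀(2π·r²) with r = 58.1 m.
2π·r² = 2.121e+04 m², 10·log₁₀ of that is 43.265 dB.
L_p = 81.5 − 43.265 = 38.23 dB.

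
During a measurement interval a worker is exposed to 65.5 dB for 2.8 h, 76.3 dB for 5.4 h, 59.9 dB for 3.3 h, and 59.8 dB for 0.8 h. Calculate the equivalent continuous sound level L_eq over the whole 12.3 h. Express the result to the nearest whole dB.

73 dB

L_eq = 10·log₁₀[(1/T)·Σ tᵢ·10^(Lᵢ/10)] with T = 12.3 h.
Σ tᵢ·10^(Lᵢ/10) = 2.8·10^(65.5/10) + 5.4·10^(76.3/10) + 3.3·10^(59.9/10) + 0.8·10^(59.8/10) = 2.443e+08.
L_eq = 10·log₁₀(2.443e+08/12.3) = 72.98 dB.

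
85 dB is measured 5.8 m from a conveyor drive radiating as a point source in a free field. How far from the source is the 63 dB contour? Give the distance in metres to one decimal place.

73.0 m

For a point source L₁ − L₂ = 20·log₁₀(r₂/r₁), so r₂ = r₁·10^((L₁−L₂)/20).
r₂ = 5.8·10^((85−63)/20) = 5.8·10^(22.0/20) = 73.02 m.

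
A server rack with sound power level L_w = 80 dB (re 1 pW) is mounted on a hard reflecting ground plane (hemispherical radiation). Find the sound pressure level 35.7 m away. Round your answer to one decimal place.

41.0 dB

The power spreads over a hemisphere of area 2π·r², so L_p = L_w − 10·log₁₀(2π·r²).
2π·r² = 8008 m², 10·log₁₀ of that is 39.035 dB.
L_p = 80 − 39.035 = 40.96 dB.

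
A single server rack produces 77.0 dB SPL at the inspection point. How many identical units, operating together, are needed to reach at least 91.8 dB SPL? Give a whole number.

31

Need L₁ + 10·log₁₀ N ≥ 91.8, i.e. log₁₀ N ≥ 1.48.
N ≥ 10^(14.8/10) = 30.200, so N = 31.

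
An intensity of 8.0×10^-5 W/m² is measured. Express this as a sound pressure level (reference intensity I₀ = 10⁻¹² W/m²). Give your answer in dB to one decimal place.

79.0 dB

L = 10·log₁₀(I/I₀) = 10·log₁₀(8.0×10^-5/10⁻¹²) = 10·log₁₀(8.0×10^7).
L = 10·(0.9031 + 7) = 79.03 dB.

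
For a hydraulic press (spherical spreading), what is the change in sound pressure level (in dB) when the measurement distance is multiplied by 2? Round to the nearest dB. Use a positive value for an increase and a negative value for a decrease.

Point-source spreading: ΔL = −20·log₁₀(r₂/r₁).
ΔL = −20·log₁₀(2) = -6.02 dB.

-6 dB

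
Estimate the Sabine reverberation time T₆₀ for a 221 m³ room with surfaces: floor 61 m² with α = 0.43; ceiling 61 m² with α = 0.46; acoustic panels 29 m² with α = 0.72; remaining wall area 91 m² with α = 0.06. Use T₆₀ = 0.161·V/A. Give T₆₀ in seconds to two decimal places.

Total absorption A = 61·0.43 + 61·0.46 + 29·0.72 + 91·0.06 = 80.63 m² sabins.
T₆₀ = 0.161·V/A = 0.161·221/80.63 = 0.441 s.

0.44 s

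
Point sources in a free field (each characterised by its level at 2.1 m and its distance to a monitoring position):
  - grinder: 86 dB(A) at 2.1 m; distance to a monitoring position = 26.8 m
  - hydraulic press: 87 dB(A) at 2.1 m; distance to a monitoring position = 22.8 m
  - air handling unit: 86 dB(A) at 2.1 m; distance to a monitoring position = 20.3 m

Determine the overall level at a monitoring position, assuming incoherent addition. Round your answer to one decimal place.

Propagate each source to the receiver with L = L_ref − 20·log₁₀(r/r_ref), then add intensities.
grinder: 86 − 20·log₁₀(26.8/2.1) = 86 − 22.12 = 63.88 dB(A).
hydraulic press: 87 − 20·log₁₀(22.8/2.1) = 87 − 20.71 = 66.29 dB(A).
air handling unit: 86 − 20·log₁₀(20.3/2.1) = 86 − 19.71 = 66.29 dB(A).
Σ 10^(L/10) = 1.096e+07 → L_total = 10·log₁₀(1.096e+07) = 70.40 dB(A).

70.4 dB(A)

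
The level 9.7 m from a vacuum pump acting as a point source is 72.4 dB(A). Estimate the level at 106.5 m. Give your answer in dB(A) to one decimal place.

Spherical spreading from a point source gives a 20·log₁₀(r₂/r₁) drop.
L₂ = 72.4 − 20·log₁₀(106.5/9.7) = 72.4 − 20.812 = 51.59 dB(A).

51.6 dB(A)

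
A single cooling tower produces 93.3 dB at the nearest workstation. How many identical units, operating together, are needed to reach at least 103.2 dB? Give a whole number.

N identical sources give L₁ + 10·log₁₀ N, so require 10·log₁₀ N ≥ 103.2 − 93.3 = 9.9 dB.
N ≥ 10^(9.9/10) = 9.772, so N = 10.

10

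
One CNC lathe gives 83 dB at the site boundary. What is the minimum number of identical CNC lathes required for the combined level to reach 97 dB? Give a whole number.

26

Need L₁ + 10·log₁₀ N ≥ 97, i.e. log₁₀ N ≥ 1.40.
N ≥ 10^(14.0/10) = 25.119, so N = 26.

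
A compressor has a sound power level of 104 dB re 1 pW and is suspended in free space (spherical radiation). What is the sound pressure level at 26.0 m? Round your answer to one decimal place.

L_p = L_w − 10·log₁₀(4π·r²) with r = 26.0 m.
4π·r² = 8495 m², 10·log₁₀ of that is 39.292 dB.
L_p = 104 − 39.292 = 64.71 dB.

64.7 dB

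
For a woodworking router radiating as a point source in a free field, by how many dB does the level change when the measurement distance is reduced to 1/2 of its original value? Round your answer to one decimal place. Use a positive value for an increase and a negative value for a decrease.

A point source loses 6 dB per doubling of distance; generally ΔL = −20·log₁₀(r₂/r₁).
ΔL = −20·log₁₀(0.5) = +6.02 dB.

+6.0 dB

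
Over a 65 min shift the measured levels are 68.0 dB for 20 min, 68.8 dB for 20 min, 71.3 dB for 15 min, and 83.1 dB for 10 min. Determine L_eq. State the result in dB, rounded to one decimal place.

75.9 dB

Weight each interval's intensity by its duration and average over T = 65 min:
Σ tᵢ·10^(Lᵢ/10) = 20·10^(68.0/10) + 20·10^(68.8/10) + 15·10^(71.3/10) + 10·10^(83.1/10) = 2.522e+09.
L_eq = 10·log₁₀(2.522e+09/65) = 75.89 dB.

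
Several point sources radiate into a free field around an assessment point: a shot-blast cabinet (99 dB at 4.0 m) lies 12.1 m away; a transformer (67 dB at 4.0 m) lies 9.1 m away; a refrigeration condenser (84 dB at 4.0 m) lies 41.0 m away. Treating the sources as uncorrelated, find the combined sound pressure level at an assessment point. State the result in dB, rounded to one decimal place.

First find each source's level at the receiver (point-source: −20·log₁₀(r/r_ref)), then combine on an intensity basis.
shot-blast cabinet: 99 − 20·log₁₀(12.1/4.0) = 99 − 9.61 = 89.39 dB.
transformer: 67 − 20·log₁₀(9.1/4.0) = 67 − 7.14 = 59.86 dB.
refrigeration condenser: 84 − 20·log₁₀(41.0/4.0) = 84 − 20.21 = 63.79 dB.
Σ 10^(L/10) = 8.714e+08 → L_total = 10·log₁₀(8.714e+08) = 89.40 dB.

89.4 dB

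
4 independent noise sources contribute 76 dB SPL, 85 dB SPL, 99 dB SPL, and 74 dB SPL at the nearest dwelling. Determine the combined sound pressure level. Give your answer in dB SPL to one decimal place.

99.2 dB SPL

Incoherent sources combine by intensity addition: L_total = 10·log₁₀(Σ 10^(L_i/10)).
Σ 10^(L/10) = 10^(76/10) + 10^(85/10) + 10^(99/10) + 10^(74/10) = 8.324e+09.
L_total = 10·log₁₀(8.324e+09) = 99.20 dB SPL.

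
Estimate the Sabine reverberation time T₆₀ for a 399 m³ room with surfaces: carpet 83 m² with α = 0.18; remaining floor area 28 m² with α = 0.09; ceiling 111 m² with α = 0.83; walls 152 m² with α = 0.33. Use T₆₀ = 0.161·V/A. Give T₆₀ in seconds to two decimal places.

Summing Sᵢαᵢ: 83·0.18 + 28·0.09 + 111·0.83 + 152·0.33 = 159.75 m².
T₆₀ = 0.161 × 399 / 159.75 = 0.402 s.

0.40 s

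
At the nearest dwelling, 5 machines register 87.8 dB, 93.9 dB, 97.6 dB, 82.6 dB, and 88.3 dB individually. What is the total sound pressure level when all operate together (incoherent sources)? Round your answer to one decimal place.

99.9 dB

Incoherent sources combine by intensity addition: L_total = 10·log₁₀(Σ 10^(L_i/10)).
Σ 10^(L/10) = 10^(87.8/10) + 10^(93.9/10) + 10^(97.6/10) + 10^(82.6/10) + 10^(88.3/10) = 9.670e+09.
L_total = 10·log₁₀(9.670e+09) = 99.85 dB.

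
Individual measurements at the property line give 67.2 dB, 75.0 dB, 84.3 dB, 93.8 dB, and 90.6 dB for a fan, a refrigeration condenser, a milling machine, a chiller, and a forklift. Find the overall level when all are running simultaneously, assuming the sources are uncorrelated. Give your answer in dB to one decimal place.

For uncorrelated sources the intensities add, so convert each level to linear form, sum, and take 10·log₁₀ of the total.
Σ 10^(L/10) = 10^(67.2/10) + 10^(75.0/10) + 10^(84.3/10) + 10^(93.8/10) + 10^(90.6/10) = 3.853e+09.
L_total = 10·log₁₀(3.853e+09) = 95.86 dB.

95.9 dB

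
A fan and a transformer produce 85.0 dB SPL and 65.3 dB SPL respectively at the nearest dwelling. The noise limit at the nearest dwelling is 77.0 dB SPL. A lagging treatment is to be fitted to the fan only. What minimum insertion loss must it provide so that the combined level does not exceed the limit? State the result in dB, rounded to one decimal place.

The untreated sources together contribute 10^(65.3/10) = 3.388e+06, i.e. 65.30 dB SPL.
To meet 77.0 dB SPL overall, the treated fan may contribute at most 10^(77.0/10) − 3.388e+06 = 4.673e+07, i.e. 76.70 dB SPL.
So the fan must be reduced from 85.0 to 76.70 dB SPL: IL = 8.30 dB.

8.3 dB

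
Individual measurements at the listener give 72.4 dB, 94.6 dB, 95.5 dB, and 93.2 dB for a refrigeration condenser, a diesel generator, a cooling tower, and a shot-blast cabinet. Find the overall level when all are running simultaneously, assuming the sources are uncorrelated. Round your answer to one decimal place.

99.3 dB

For uncorrelated sources the intensities add, so convert each level to linear form, sum, and take 10·log₁₀ of the total.
Σ 10^(L/10) = 10^(72.4/10) + 10^(94.6/10) + 10^(95.5/10) + 10^(93.2/10) = 8.539e+09.
L_total = 10·log₁₀(8.539e+09) = 99.31 dB.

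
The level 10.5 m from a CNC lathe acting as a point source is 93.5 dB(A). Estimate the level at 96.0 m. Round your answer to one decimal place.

For a point source, L₂ = L₁ − 20·log₁₀(r₂/r₁).
L₂ = 93.5 − 20·log₁₀(96.0/10.5) = 93.5 − 19.222 = 74.28 dB(A).

74.3 dB(A)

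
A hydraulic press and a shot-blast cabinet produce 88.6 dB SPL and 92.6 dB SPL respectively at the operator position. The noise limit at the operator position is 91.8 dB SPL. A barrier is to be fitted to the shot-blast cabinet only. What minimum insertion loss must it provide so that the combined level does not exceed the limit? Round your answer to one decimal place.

3.6 dB

Fixed contribution from the other source: Σ 10^(L/10) = 10^(88.6/10) = 7.244e+08 (88.60 dB SPL).
The limit corresponds to 10^(91.8/10) = 1.514e+09; subtracting the fixed part leaves 7.891e+08 for the shot-blast cabinet, i.e. 88.97 dB SPL.
So the shot-blast cabinet must be reduced from 92.6 to 88.97 dB SPL: IL = 3.63 dB.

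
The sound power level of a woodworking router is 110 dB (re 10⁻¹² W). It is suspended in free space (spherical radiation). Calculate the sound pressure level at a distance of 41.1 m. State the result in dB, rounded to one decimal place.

The power spreads over a sphere of area 4π·r², so L_p = L_w − 10·log₁₀(4π·r²).
4π·r² = 2.123e+04 m², 10·log₁₀ of that is 43.269 dB.
L_p = 110 − 43.269 = 66.73 dB.

66.7 dB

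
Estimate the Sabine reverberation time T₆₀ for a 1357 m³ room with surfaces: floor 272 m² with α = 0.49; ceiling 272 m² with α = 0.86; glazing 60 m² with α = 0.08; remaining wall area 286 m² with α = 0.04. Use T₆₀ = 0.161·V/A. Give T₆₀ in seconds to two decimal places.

0.57 s

Total absorption A = 272·0.49 + 272·0.86 + 60·0.08 + 286·0.04 = 383.44 m² sabins.
T₆₀ = 0.161·V/A = 0.161·1357/383.44 = 0.570 s.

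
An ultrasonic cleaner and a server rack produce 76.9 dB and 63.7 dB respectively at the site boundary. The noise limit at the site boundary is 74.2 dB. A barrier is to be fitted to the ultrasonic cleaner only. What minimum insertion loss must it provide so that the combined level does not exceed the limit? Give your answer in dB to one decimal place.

Fixed contribution from the other source: Σ 10^(L/10) = 10^(63.7/10) = 2.344e+06 (63.70 dB).
To meet 74.2 dB overall, the treated ultrasonic cleaner may contribute at most 10^(74.2/10) − 2.344e+06 = 2.396e+07, i.e. 73.79 dB.
Required insertion loss = 76.9 − 73.79 = 3.11 dB.

3.1 dB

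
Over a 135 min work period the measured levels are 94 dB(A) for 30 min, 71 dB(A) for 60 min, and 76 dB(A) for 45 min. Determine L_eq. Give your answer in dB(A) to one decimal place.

87.6 dB(A)

L_eq = 10·log₁₀[(1/T)·Σ tᵢ·10^(Lᵢ/10)] with T = 135 min.
Σ tᵢ·10^(Lᵢ/10) = 30·10^(94/10) + 60·10^(71/10) + 45·10^(76/10) = 7.790e+10.
L_eq = 10·log₁₀(7.790e+10/135) = 87.61 dB(A).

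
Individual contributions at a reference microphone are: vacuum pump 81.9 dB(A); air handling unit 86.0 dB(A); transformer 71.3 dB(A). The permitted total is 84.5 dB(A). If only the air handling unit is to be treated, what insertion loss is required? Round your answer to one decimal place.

Everything except the air handling unit sums to 10^(81.9/10) + 10^(71.3/10) = 1.684e+08 in linear terms, 82.26 dB(A).
To meet 84.5 dB(A) overall, the treated air handling unit may contribute at most 10^(84.5/10) − 1.684e+08 = 1.135e+08, i.e. 80.55 dB(A).
Required insertion loss = 86.0 − 80.55 = 5.45 dB.

5.5 dB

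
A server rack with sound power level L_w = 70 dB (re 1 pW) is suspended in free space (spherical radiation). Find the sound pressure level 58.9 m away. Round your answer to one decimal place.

L_p = L_w − 10·log₁₀(4π·r²) with r = 58.9 m.
4π·r² = 4.36e+04 m², 10·log₁₀ of that is 46.394 dB.
L_p = 70 − 46.394 = 23.61 dB.

23.6 dB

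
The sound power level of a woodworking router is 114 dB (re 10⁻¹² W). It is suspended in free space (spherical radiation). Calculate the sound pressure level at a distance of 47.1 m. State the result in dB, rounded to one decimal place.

The power spreads over a sphere of area 4π·r², so L_p = L_w − 10·log₁₀(4π·r²).
4π·r² = 2.788e+04 m², 10·log₁₀ of that is 44.453 dB.
L_p = 114 − 44.453 = 69.55 dB.

69.5 dB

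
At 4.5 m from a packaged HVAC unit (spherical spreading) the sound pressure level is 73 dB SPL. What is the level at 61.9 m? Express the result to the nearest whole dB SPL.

Spherical spreading from a point source gives a 20·log₁₀(r₂/r₁) drop.
L₂ = 73 − 20·log₁₀(61.9/4.5) = 73 − 22.770 = 50.23 dB SPL.

50 dB SPL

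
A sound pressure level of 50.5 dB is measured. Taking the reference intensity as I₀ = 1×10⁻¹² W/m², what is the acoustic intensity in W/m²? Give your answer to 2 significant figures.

I = I₀·10^(L/10) = 10⁻¹² × 10^(50.5/10) = 10^(-6.950).

1.1e-07 W/m²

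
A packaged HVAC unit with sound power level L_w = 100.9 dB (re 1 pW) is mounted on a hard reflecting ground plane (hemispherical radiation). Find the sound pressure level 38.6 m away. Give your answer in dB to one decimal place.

Free-field hemispherical radiation: L_p = L_w − 10·log₁₀(2π·r²), r = 38.6 m.
2π·r² = 9362 m², 10·log₁₀ of that is 39.714 dB.
L_p = 100.9 − 39.714 = 61.19 dB.

61.2 dB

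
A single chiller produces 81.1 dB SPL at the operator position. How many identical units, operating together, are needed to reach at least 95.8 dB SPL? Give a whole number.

The shortfall is 95.8 − 81.1 = 14.7 dB, and N units add 10·log₁₀ N, so need 10·log₁₀ N ≥ 14.7.
N ≥ 10^(14.7/10) = 29.512, so N = 30.

30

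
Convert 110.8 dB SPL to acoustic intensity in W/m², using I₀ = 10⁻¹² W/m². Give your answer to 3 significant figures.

0.120 W/m²

I/I₀ = 10^(110.8/10) = 1.202e+11, so I = 1.202e+11 × 10⁻¹² W/m².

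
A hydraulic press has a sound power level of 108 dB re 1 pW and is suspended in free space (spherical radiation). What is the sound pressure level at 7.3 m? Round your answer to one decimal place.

79.7 dB

Free-field spherical radiation: L_p = L_w − 10·log₁₀(4π·r²), r = 7.3 m.
4π·r² = 669.7 m², 10·log₁₀ of that is 28.259 dB.
L_p = 108 − 28.259 = 79.74 dB.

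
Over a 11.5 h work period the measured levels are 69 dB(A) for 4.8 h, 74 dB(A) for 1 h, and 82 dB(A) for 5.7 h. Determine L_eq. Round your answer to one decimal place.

The energy average is taken in the linear domain: L_eq = 10·log₁₀[(Σ tᵢ·10^(Lᵢ/10))/T], T = 11.5 h.
Σ tᵢ·10^(Lᵢ/10) = 4.8·10^(69/10) + 1·10^(74/10) + 5.7·10^(82/10) = 9.666e+08.
L_eq = 10·log₁₀(9.666e+08/11.5) = 79.25 dB(A).

79.2 dB(A)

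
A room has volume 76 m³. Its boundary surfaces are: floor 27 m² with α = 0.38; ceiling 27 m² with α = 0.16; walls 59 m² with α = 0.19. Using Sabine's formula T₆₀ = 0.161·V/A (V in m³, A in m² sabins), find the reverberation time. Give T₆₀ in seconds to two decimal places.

Total absorption A = 27·0.38 + 27·0.16 + 59·0.19 = 25.79 m² sabins.
T₆₀ = 0.161·V/A = 0.161·76/25.79 = 0.474 s.

0.47 s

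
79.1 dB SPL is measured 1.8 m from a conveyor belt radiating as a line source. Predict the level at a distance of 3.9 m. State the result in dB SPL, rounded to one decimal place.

Cylindrical spreading from a line source gives a 10·log₁₀(r₂/r₁) drop.
L₂ = 79.1 − 10·log₁₀(3.9/1.8) = 79.1 − 3.358 = 75.74 dB SPL.

75.7 dB SPL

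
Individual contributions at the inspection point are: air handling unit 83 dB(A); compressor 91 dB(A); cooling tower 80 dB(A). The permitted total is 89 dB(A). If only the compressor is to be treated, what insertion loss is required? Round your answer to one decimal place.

The untreated sources together contribute 10^(83/10) + 10^(80/10) = 2.995e+08, i.e. 84.76 dB(A).
To meet 89 dB(A) overall, the treated compressor may contribute at most 10^(89/10) − 2.995e+08 = 4.948e+08, i.e. 86.94 dB(A).
So the compressor must be reduced from 91 to 86.94 dB(A): IL = 4.06 dB.

4.1 dB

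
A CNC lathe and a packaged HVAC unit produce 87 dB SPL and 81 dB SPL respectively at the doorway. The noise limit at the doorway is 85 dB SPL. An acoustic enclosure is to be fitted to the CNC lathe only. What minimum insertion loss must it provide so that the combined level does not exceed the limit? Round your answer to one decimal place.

4.2 dB

Everything except the CNC lathe sums to 10^(81/10) = 1.259e+08 in linear terms, 81.00 dB SPL.
To meet 85 dB SPL overall, the treated CNC lathe may contribute at most 10^(85/10) − 1.259e+08 = 1.903e+08, i.e. 82.80 dB SPL.
So the CNC lathe must be reduced from 87 to 82.80 dB SPL: IL = 4.20 dB.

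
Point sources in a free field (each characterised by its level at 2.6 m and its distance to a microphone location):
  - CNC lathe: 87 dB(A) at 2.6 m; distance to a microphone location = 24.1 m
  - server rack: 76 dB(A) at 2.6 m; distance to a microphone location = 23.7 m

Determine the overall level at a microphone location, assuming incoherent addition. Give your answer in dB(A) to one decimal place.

68.0 dB(A)

Propagate each source to the receiver with L = L_ref − 20·log₁₀(r/r_ref), then add intensities.
CNC lathe: 87 − 20·log₁₀(24.1/2.6) = 87 − 19.34 = 67.66 dB(A).
server rack: 76 − 20·log₁₀(23.7/2.6) = 76 − 19.20 = 56.80 dB(A).
Σ 10^(L/10) = 6.312e+06 → L_total = 10·log₁₀(6.312e+06) = 68.00 dB(A).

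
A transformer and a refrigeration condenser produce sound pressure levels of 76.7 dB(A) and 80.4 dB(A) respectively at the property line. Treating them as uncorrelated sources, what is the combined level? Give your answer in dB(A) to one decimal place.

81.9 dB(A)

For uncorrelated sources the intensities add, so convert each level to linear form, sum, and take 10·log₁₀ of the total.
Σ 10^(L/10) = 10^(76.7/10) + 10^(80.4/10) = 1.564e+08.
L_total = 10·log₁₀(1.564e+08) = 81.94 dB(A).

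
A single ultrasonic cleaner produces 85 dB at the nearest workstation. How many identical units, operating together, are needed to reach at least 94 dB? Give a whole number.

8

Need L₁ + 10·log₁₀ N ≥ 94, i.e. log₁₀ N ≥ 0.90.
N ≥ 10^(9.0/10) = 7.943, so N = 8.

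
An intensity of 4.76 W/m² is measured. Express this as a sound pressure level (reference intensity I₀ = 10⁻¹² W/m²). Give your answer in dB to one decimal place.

Dividing by I₀ shifts the exponent by 12: I/I₀ = 4.76×10^12.
L = 10·(0.6776 + 12) = 126.78 dB.

126.8 dB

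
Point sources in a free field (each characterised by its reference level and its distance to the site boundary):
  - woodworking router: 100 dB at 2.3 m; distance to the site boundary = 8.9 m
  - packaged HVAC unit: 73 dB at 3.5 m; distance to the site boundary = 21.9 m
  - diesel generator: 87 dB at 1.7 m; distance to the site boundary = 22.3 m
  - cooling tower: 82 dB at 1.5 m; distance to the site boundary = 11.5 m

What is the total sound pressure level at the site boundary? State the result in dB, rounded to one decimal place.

88.3 dB

First find each source's level at the receiver (point-source: −20·log₁₀(r/r_ref)), then combine on an intensity basis.
woodworking router: 100 − 20·log₁₀(8.9/2.3) = 100 − 11.75 = 88.25 dB.
packaged HVAC unit: 73 − 20·log₁₀(21.9/3.5) = 73 − 15.93 = 57.07 dB.
diesel generator: 87 − 20·log₁₀(22.3/1.7) = 87 − 22.36 = 64.64 dB.
cooling tower: 82 − 20·log₁₀(11.5/1.5) = 82 − 17.69 = 64.31 dB.
Σ 10^(L/10) = 6.740e+08 → L_total = 10·log₁₀(6.740e+08) = 88.29 dB.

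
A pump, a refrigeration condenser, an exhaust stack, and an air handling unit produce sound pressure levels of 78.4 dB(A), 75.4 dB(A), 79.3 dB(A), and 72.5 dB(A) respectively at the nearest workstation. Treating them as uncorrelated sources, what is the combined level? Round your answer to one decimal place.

83.2 dB(A)

Incoherent sources combine by intensity addition: L_total = 10·log₁₀(Σ 10^(L_i/10)).
Σ 10^(L/10) = 10^(78.4/10) + 10^(75.4/10) + 10^(79.3/10) + 10^(72.5/10) = 2.068e+08.
L_total = 10·log₁₀(2.068e+08) = 83.15 dB(A).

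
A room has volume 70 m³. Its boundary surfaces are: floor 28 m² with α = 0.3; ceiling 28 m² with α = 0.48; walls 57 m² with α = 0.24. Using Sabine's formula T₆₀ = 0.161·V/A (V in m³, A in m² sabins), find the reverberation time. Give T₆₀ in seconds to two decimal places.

0.32 s

Summing Sᵢαᵢ: 28·0.3 + 28·0.48 + 57·0.24 = 35.52 m².
T₆₀ = 0.161·V/A = 0.161·70/35.52 = 0.317 s.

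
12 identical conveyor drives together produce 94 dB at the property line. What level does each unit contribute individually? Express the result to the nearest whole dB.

For N identical incoherent sources L_total = L₁ + 10·log₁₀ N, so L₁ = 94 − 10·log₁₀(12) = 94 − 10.792.

83 dB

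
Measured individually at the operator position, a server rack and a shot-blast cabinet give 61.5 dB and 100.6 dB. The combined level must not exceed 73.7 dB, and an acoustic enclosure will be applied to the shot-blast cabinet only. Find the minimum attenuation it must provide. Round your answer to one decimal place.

Fixed contribution from the other source: Σ 10^(L/10) = 10^(61.5/10) = 1.413e+06 (61.50 dB).
The limit corresponds to 10^(73.7/10) = 2.344e+07; subtracting the fixed part leaves 2.203e+07 for the shot-blast cabinet, i.e. 73.43 dB.
Required insertion loss = 100.6 − 73.43 = 27.17 dB.

27.2 dB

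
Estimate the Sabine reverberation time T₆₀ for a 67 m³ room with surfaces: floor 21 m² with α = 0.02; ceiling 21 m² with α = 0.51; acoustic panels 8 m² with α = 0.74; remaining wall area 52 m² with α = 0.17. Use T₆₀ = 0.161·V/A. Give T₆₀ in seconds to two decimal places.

0.42 s

Total absorption A = 21·0.02 + 21·0.51 + 8·0.74 + 52·0.17 = 25.89 m² sabins.
T₆₀ = 0.161·V/A = 0.161·67/25.89 = 0.417 s.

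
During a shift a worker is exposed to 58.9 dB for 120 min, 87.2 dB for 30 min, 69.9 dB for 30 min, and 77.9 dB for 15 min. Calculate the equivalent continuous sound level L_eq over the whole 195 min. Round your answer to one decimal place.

The energy average is taken in the linear domain: L_eq = 10·log₁₀[(Σ tᵢ·10^(Lᵢ/10))/T], T = 195 min.
Σ tᵢ·10^(Lᵢ/10) = 120·10^(58.9/10) + 30·10^(87.2/10) + 30·10^(69.9/10) + 15·10^(77.9/10) = 1.706e+10.
L_eq = 10·log₁₀(1.706e+10/195) = 79.42 dB.

79.4 dB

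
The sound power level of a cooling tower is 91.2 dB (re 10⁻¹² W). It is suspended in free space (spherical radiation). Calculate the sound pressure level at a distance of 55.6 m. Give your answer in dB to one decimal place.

The power spreads over a sphere of area 4π·r², so L_p = L_w − 10·log₁₀(4π·r²).
4π·r² = 3.885e+04 m², 10·log₁₀ of that is 45.894 dB.
L_p = 91.2 − 45.894 = 45.31 dB.

45.3 dB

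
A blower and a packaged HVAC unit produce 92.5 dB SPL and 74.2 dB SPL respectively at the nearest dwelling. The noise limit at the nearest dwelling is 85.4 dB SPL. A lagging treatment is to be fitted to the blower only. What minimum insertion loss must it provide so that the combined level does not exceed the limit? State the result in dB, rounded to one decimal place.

7.4 dB

The untreated sources together contribute 10^(74.2/10) = 2.630e+07, i.e. 74.20 dB SPL.
The limit corresponds to 10^(85.4/10) = 3.467e+08; subtracting the fixed part leaves 3.204e+08 for the blower, i.e. 85.06 dB SPL.
Required insertion loss = 92.5 − 85.06 = 7.44 dB.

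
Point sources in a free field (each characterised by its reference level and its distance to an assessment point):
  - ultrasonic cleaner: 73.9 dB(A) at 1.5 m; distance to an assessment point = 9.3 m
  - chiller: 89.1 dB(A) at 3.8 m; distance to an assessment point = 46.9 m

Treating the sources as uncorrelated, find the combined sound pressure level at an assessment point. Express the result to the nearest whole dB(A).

68 dB(A)

First find each source's level at the receiver (point-source: −20·log₁₀(r/r_ref)), then combine on an intensity basis.
ultrasonic cleaner: 73.9 − 20·log₁₀(9.3/1.5) = 73.9 − 15.85 = 58.05 dB(A).
chiller: 89.1 − 20·log₁₀(46.9/3.8) = 89.1 − 21.83 = 67.27 dB(A).
Σ 10^(L/10) = 5.975e+06 → L_total = 10·log₁₀(5.975e+06) = 67.76 dB(A).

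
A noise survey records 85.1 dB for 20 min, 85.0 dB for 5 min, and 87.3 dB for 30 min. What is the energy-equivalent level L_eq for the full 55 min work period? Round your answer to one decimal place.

L_eq = 10·log₁₀[(1/T)·Σ tᵢ·10^(Lᵢ/10)] with T = 55 min.
Σ tᵢ·10^(Lᵢ/10) = 20·10^(85.1/10) + 5·10^(85.0/10) + 30·10^(87.3/10) = 2.416e+10.
L_eq = 10·log₁₀(2.416e+10/55) = 86.43 dB.

86.4 dB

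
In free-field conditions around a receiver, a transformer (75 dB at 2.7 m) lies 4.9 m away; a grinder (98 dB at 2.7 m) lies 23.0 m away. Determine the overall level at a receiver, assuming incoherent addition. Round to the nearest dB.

80 dB

Propagate each source to the receiver with L = L_ref − 20·log₁₀(r/r_ref), then add intensities.
transformer: 75 − 20·log₁₀(4.9/2.7) = 75 − 5.18 = 69.82 dB.
grinder: 98 − 20·log₁₀(23.0/2.7) = 98 − 18.61 = 79.39 dB.
Σ 10^(L/10) = 9.655e+07 → L_total = 10·log₁₀(9.655e+07) = 79.85 dB.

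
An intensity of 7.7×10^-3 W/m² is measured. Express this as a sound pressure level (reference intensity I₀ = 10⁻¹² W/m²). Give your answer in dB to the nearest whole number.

I/I₀ = 7.7×10^-3/10⁻¹² = 7.7×10^9, and L = 10·log₁₀(I/I₀).
L = 10·(0.8865 + 9) = 98.86 dB.

99 dB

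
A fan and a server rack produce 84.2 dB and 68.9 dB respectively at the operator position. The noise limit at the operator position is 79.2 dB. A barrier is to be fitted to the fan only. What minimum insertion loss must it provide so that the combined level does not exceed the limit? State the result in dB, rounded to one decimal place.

5.4 dB

The untreated sources together contribute 10^(68.9/10) = 7.762e+06, i.e. 68.90 dB.
To meet 79.2 dB overall, the treated fan may contribute at most 10^(79.2/10) − 7.762e+06 = 7.541e+07, i.e. 78.77 dB.
Required insertion loss = 84.2 − 78.77 = 5.43 dB.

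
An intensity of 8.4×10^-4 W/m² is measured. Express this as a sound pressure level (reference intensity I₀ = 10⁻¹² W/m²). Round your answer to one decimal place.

89.2 dB

I/I₀ = 8.4×10^-4/10⁻¹² = 8.4×10^8, and L = 10·log₁₀(I/I₀).
L = 10·(0.9243 + 8) = 89.24 dB.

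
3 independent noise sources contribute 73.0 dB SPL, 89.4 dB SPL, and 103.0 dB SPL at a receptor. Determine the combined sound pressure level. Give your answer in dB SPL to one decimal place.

For uncorrelated sources the intensities add, so convert each level to linear form, sum, and take 10·log₁₀ of the total.
Σ 10^(L/10) = 10^(73.0/10) + 10^(89.4/10) + 10^(103.0/10) = 2.084e+10.
L_total = 10·log₁₀(2.084e+10) = 103.19 dB SPL.

103.2 dB SPL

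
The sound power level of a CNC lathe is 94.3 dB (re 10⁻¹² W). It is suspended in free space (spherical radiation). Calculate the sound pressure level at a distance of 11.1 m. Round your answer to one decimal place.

62.4 dB

Free-field spherical radiation: L_p = L_w − 10·log₁₀(4π·r²), r = 11.1 m.
4π·r² = 1548 m², 10·log₁₀ of that is 31.899 dB.
L_p = 94.3 − 31.899 = 62.40 dB.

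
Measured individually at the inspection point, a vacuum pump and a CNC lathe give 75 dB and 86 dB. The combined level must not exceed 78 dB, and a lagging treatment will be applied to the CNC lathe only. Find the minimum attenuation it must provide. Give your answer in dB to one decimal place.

The untreated sources together contribute 10^(75/10) = 3.162e+07, i.e. 75.00 dB.
The limit corresponds to 10^(78/10) = 6.310e+07; subtracting the fixed part leaves 3.147e+07 for the CNC lathe, i.e. 74.98 dB.
So the CNC lathe must be reduced from 86 to 74.98 dB: IL = 11.02 dB.

11.0 dB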